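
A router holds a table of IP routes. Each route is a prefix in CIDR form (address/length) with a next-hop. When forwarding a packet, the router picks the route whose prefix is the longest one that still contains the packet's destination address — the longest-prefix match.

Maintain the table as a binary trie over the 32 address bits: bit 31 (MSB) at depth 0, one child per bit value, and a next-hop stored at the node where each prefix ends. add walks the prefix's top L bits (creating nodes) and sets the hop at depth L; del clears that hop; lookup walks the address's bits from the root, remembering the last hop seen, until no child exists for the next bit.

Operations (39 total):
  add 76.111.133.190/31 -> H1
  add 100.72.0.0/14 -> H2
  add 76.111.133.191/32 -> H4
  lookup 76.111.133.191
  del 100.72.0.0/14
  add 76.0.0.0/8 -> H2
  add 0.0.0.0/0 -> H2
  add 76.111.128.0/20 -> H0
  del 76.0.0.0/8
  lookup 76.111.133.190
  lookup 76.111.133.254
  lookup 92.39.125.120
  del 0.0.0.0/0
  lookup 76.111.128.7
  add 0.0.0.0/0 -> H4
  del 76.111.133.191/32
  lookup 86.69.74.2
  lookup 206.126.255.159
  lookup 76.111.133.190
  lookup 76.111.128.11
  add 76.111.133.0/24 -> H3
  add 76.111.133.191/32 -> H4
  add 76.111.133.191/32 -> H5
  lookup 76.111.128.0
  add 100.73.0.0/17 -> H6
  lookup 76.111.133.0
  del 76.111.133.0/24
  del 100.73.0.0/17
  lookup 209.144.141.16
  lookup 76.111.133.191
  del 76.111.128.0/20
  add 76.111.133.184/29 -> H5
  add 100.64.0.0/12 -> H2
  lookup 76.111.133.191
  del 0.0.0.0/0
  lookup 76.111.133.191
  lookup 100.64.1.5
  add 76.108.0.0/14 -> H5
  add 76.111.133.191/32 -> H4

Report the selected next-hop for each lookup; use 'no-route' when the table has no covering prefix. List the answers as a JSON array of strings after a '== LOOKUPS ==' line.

Apply in order:
  + 76.111.133.190/31 (H1) depth=31
  + 100.72.0.0/14 (H2) depth=14
  + 76.111.133.191/32 (H4) depth=32
  Q 76.111.133.191: descend 01001100011011111000010110111111 ; hops seen [H1,H4] ; pick H4
  del 100.72.0.0/14 (clear depth 14)
  + 76.0.0.0/8 (H2) depth=8
  + 0.0.0.0/0 (H2) depth=0
  + 76.111.128.0/20 (H0) depth=20
  del 76.0.0.0/8 (clear depth 8)
  Q 76.111.133.190: descend 0100110001101111100001011011111 ; hops seen [H2,H0,H1] ; pick H1
  Q 76.111.133.254: descend 0100110001101111100001011 ; hops seen [H2,H0] ; pick H0
  Q 92.39.125.120: descend 010 ; hops seen [H2] ; pick H2
  del 0.0.0.0/0 (clear depth 0)
  Q 76.111.128.7: descend 010011000110111110000 ; hops seen [H0] ; pick H0
  + 0.0.0.0/0 (H4) depth=0
  del 76.111.133.191/32 (clear depth 32)
  Q 86.69.74.2: descend 010 ; hops seen [H4] ; pick H4
  Q 206.126.255.159: descend ε ; hops seen [H4] ; pick H4
  Q 76.111.133.190: descend 0100110001101111100001011011111 ; hops seen [H4,H0,H1] ; pick H1
  Q 76.111.128.11: descend 010011000110111110000 ; hops seen [H4,H0] ; pick H0
  + 76.111.133.0/24 (H3) depth=24
  + 76.111.133.191/32 (H4) depth=32
  + 76.111.133.191/32 (H5) depth=32
  Q 76.111.128.0: descend 010011000110111110000 ; hops seen [H4,H0] ; pick H0
  + 100.73.0.0/17 (H6) depth=17
  Q 76.111.133.0: descend 010011000110111110000101 ; hops seen [H4,H0,H3] ; pick H3
  del 76.111.133.0/24 (clear depth 24)
  del 100.73.0.0/17 (clear depth 17)
  Q 209.144.141.16: descend ε ; hops seen [H4] ; pick H4
  Q 76.111.133.191: descend 01001100011011111000010110111111 ; hops seen [H4,H0,H1,H5] ; pick H5
  del 76.111.128.0/20 (clear depth 20)
  + 76.111.133.184/29 (H5) depth=29
  + 100.64.0.0/12 (H2) depth=12
  Q 76.111.133.191: descend 01001100011011111000010110111111 ; hops seen [H4,H5,H1,H5] ; pick H5
  del 0.0.0.0/0 (clear depth 0)
  Q 76.111.133.191: descend 01001100011011111000010110111111 ; hops seen [H5,H1,H5] ; pick H5
  Q 100.64.1.5: descend 011001000100 ; hops seen [H2] ; pick H2
  + 76.108.0.0/14 (H5) depth=14
  + 76.111.133.191/32 (H4) depth=32

== LOOKUPS ==
["H4","H1","H0","H2","H0","H4","H4","H1","H0","H0","H3","H4","H5","H5","H5","H2"]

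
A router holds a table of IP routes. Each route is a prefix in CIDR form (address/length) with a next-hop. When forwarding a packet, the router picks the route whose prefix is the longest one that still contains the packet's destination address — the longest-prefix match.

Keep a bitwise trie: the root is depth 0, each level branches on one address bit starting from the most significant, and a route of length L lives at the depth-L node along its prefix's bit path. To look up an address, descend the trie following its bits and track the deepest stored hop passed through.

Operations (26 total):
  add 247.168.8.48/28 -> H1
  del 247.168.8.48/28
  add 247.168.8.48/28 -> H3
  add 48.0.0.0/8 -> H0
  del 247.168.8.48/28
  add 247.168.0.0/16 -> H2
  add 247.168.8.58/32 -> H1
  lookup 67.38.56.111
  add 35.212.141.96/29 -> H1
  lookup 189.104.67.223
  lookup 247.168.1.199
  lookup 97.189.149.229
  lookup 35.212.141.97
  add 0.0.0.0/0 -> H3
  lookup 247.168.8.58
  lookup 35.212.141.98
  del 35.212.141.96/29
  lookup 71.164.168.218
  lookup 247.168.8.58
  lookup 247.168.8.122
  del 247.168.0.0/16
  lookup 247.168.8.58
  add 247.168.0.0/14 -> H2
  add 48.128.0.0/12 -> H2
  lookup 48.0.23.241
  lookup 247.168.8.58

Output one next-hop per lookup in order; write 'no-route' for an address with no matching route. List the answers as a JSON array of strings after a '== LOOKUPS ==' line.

Process each operation:
  + 247.168.8.48/28 (H1) depth=28
  del 247.168.8.48/28 (clear depth 28)
  + 247.168.8.48/28 (H3) depth=28
  + 48.0.0.0/8 (H0) depth=8
  del 247.168.8.48/28 (clear depth 28)
  + 247.168.0.0/16 (H2) depth=16
  + 247.168.8.58/32 (H1) depth=32
  Q 67.38.56.111: descend 0 ; hops seen [∅] ; pick no-route
  + 35.212.141.96/29 (H1) depth=29
  Q 189.104.67.223: descend 1 ; hops seen [∅] ; pick no-route
  Q 247.168.1.199: descend 11110111101010000000 ; hops seen [H2] ; pick H2
  Q 97.189.149.229: descend 0 ; hops seen [∅] ; pick no-route
  Q 35.212.141.97: descend 00100011110101001000110101100 ; hops seen [H1] ; pick H1
  + 0.0.0.0/0 (H3) depth=0
  Q 247.168.8.58: descend 11110111101010000000100000111010 ; hops seen [H3,H2,H1] ; pick H1
  Q 35.212.141.98: descend 00100011110101001000110101100 ; hops seen [H3,H1] ; pick H1
  del 35.212.141.96/29 (clear depth 29)
  Q 71.164.168.218: descend 0 ; hops seen [H3] ; pick H3
  Q 247.168.8.58: descend 11110111101010000000100000111010 ; hops seen [H3,H2,H1] ; pick H1
  Q 247.168.8.122: descend 1111011110101000000010000 ; hops seen [H3,H2] ; pick H2
  del 247.168.0.0/16 (clear depth 16)
  Q 247.168.8.58: descend 11110111101010000000100000111010 ; hops seen [H3,H1] ; pick H1
  + 247.168.0.0/14 (H2) depth=14
  + 48.128.0.0/12 (H2) depth=12
  Q 48.0.23.241: descend 00110000 ; hops seen [H3,H0] ; pick H0
  Q 247.168.8.58: descend 11110111101010000000100000111010 ; hops seen [H3,H2,H1] ; pick H1

== LOOKUPS ==
["no-route","no-route","H2","no-route","H1","H1","H1","H3","H1","H2","H1","H0","H1"]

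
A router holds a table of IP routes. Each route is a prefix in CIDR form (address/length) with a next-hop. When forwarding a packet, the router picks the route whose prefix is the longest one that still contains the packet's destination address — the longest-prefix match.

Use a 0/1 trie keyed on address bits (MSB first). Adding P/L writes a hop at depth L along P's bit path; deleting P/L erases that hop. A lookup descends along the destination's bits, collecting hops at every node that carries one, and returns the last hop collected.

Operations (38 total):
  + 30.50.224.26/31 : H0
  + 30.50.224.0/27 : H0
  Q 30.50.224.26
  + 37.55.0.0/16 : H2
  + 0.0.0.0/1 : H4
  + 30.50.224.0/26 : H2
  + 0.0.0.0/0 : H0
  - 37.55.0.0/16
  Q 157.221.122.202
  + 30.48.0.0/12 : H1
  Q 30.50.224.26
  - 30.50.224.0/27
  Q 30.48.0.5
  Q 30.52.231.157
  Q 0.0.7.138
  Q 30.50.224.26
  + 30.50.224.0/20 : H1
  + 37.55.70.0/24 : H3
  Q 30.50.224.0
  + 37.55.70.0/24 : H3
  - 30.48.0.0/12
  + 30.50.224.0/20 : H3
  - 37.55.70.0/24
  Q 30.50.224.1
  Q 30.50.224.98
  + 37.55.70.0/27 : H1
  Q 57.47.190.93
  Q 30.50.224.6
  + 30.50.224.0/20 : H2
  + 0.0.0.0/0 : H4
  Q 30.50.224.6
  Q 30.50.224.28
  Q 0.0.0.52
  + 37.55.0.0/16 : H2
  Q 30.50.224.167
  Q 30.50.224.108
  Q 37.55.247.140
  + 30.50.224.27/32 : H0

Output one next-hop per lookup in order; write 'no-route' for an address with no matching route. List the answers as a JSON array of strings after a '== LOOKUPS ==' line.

Process each operation:
  add 30.50.224.26/31 -> H0 at depth 31
  add 30.50.224.0/27 -> H0 at depth 27
  ? 30.50.224.26  path d0:-→d1:-→d2:-→d3:-→d4:-→d5:-→d6:-→d7:-→d8:-→d9:-→d10:-→d11:-→d12:-→d13:-→d14:-→d15:-→d16:-→d17:-→d18:-→d19:-→d20:-→d21:-→d22:-→d23:-→d24:-→d25:-→d26:-→d27:H0→d28:-→d29:-→d30:-→d31:H0  best=H0
  add 37.55.0.0/16 -> H2 at depth 16
  add 0.0.0.0/1 -> H4 at depth 1
  add 30.50.224.0/26 -> H2 at depth 26
  add 0.0.0.0/0 -> H0 at depth 0
  del 37.55.0.0/16 (clear depth 16)
  ? 157.221.122.202  path d0:H0  best=H0
  add 30.48.0.0/12 -> H1 at depth 12
  ? 30.50.224.26  path d0:H0→d1:H4→d2:-→d3:-→d4:-→d5:-→d6:-→d7:-→d8:-→d9:-→d10:-→d11:-→d12:H1→d13:-→d14:-→d15:-→d16:-→d17:-→d18:-→d19:-→d20:-→d21:-→d22:-→d23:-→d24:-→d25:-→d26:H2→d27:H0→d28:-→d29:-→d30:-→d31:H0  best=H0
  del 30.50.224.0/27 (clear depth 27)
  ? 30.48.0.5  path d0:H0→d1:H4→d2:-→d3:-→d4:-→d5:-→d6:-→d7:-→d8:-→d9:-→d10:-→d11:-→d12:H1→d13:-→d14:-  best=H1
  ? 30.52.231.157  path d0:H0→d1:H4→d2:-→d3:-→d4:-→d5:-→d6:-→d7:-→d8:-→d9:-→d10:-→d11:-→d12:H1→d13:-  best=H1
  ? 0.0.7.138  path d0:H0→d1:H4→d2:-→d3:-  best=H4
  ? 30.50.224.26  path d0:H0→d1:H4→d2:-→d3:-→d4:-→d5:-→d6:-→d7:-→d8:-→d9:-→d10:-→d11:-→d12:H1→d13:-→d14:-→d15:-→d16:-→d17:-→d18:-→d19:-→d20:-→d21:-→d22:-→d23:-→d24:-→d25:-→d26:H2→d27:-→d28:-→d29:-→d30:-→d31:H0  best=H0
  add 30.50.224.0/20 -> H1 at depth 20
  add 37.55.70.0/24 -> H3 at depth 24
  ? 30.50.224.0  path d0:H0→d1:H4→d2:-→d3:-→d4:-→d5:-→d6:-→d7:-→d8:-→d9:-→d10:-→d11:-→d12:H1→d13:-→d14:-→d15:-→d16:-→d17:-→d18:-→d19:-→d20:H1→d21:-→d22:-→d23:-→d24:-→d25:-→d26:H2→d27:-  best=H2
  add 37.55.70.0/24 -> H3 at depth 24
  del 30.48.0.0/12 (clear depth 12)
  add 30.50.224.0/20 -> H3 at depth 20
  del 37.55.70.0/24 (clear depth 24)
  ? 30.50.224.1  path d0:H0→d1:H4→d2:-→d3:-→d4:-→d5:-→d6:-→d7:-→d8:-→d9:-→d10:-→d11:-→d12:-→d13:-→d14:-→d15:-→d16:-→d17:-→d18:-→d19:-→d20:H3→d21:-→d22:-→d23:-→d24:-→d25:-→d26:H2→d27:-  best=H2
  ? 30.50.224.98  path d0:H0→d1:H4→d2:-→d3:-→d4:-→d5:-→d6:-→d7:-→d8:-→d9:-→d10:-→d11:-→d12:-→d13:-→d14:-→d15:-→d16:-→d17:-→d18:-→d19:-→d20:H3→d21:-→d22:-→d23:-→d24:-→d25:-  best=H3
  add 37.55.70.0/27 -> H1 at depth 27
  ? 57.47.190.93  path d0:H0→d1:H4→d2:-→d3:-  best=H4
  ? 30.50.224.6  path d0:H0→d1:H4→d2:-→d3:-→d4:-→d5:-→d6:-→d7:-→d8:-→d9:-→d10:-→d11:-→d12:-→d13:-→d14:-→d15:-→d16:-→d17:-→d18:-→d19:-→d20:H3→d21:-→d22:-→d23:-→d24:-→d25:-→d26:H2→d27:-  best=H2
  add 30.50.224.0/20 -> H2 at depth 20
  add 0.0.0.0/0 -> H4 at depth 0
  ? 30.50.224.6  path d0:H4→d1:H4→d2:-→d3:-→d4:-→d5:-→d6:-→d7:-→d8:-→d9:-→d10:-→d11:-→d12:-→d13:-→d14:-→d15:-→d16:-→d17:-→d18:-→d19:-→d20:H2→d21:-→d22:-→d23:-→d24:-→d25:-→d26:H2→d27:-  best=H2
  ? 30.50.224.28  path d0:H4→d1:H4→d2:-→d3:-→d4:-→d5:-→d6:-→d7:-→d8:-→d9:-→d10:-→d11:-→d12:-→d13:-→d14:-→d15:-→d16:-→d17:-→d18:-→d19:-→d20:H2→d21:-→d22:-→d23:-→d24:-→d25:-→d26:H2→d27:-→d28:-→d29:-  best=H2
  ? 0.0.0.52  path d0:H4→d1:H4→d2:-→d3:-  best=H4
  add 37.55.0.0/16 -> H2 at depth 16
  ? 30.50.224.167  path d0:H4→d1:H4→d2:-→d3:-→d4:-→d5:-→d6:-→d7:-→d8:-→d9:-→d10:-→d11:-→d12:-→d13:-→d14:-→d15:-→d16:-→d17:-→d18:-→d19:-→d20:H2→d21:-→d22:-→d23:-→d24:-  best=H2
  ? 30.50.224.108  path d0:H4→d1:H4→d2:-→d3:-→d4:-→d5:-→d6:-→d7:-→d8:-→d9:-→d10:-→d11:-→d12:-→d13:-→d14:-→d15:-→d16:-→d17:-→d18:-→d19:-→d20:H2→d21:-→d22:-→d23:-→d24:-→d25:-  best=H2
  ? 37.55.247.140  path d0:H4→d1:H4→d2:-→d3:-→d4:-→d5:-→d6:-→d7:-→d8:-→d9:-→d10:-→d11:-→d12:-→d13:-→d14:-→d15:-→d16:H2  best=H2
  add 30.50.224.27/32 -> H0 at depth 32

== LOOKUPS ==
["H0","H0","H0","H1","H1","H4","H0","H2","H2","H3","H4","H2","H2","H2","H4","H2","H2","H2"]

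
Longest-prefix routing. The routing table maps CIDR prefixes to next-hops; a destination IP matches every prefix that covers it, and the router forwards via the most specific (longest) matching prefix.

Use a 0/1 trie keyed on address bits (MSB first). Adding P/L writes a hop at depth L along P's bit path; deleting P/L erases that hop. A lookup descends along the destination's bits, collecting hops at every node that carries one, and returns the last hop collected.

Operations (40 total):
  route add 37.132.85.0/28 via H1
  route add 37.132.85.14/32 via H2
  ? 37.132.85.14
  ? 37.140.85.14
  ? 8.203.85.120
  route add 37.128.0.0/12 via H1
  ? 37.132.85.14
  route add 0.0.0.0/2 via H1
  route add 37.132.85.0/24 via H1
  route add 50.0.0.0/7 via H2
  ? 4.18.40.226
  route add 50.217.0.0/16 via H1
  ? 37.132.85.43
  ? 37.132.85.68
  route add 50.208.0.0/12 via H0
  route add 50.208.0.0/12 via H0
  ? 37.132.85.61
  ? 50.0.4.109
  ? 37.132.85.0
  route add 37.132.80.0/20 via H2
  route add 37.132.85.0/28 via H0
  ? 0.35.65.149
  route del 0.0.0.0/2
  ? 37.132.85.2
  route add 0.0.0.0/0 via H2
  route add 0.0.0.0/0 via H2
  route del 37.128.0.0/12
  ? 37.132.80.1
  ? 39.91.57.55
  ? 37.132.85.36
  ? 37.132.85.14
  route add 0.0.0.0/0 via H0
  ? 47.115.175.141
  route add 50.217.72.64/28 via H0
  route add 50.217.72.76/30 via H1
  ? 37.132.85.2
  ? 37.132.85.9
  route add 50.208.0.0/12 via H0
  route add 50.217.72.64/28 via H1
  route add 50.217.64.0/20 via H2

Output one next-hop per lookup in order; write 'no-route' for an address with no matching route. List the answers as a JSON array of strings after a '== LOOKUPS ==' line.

Trace:
  add 37.132.85.0/28 -> H1 at depth 28
  add 37.132.85.14/32 -> H2 at depth 32
  lookup 37.132.85.14: bits 00100101100001000101010100001110 walk d0:-→d1:-→d2:-→d3:-→d4:-→d5:-→d6:-→d7:-→d8:-→d9:-→d10:-→d11:-→d12:-→d13:-→d14:-→d15:-→d16:-→d17:-→d18:-→d19:-→d20:-→d21:-→d22:-→d23:-→d24:-→d25:-→d26:-→d27:-→d28:H1→d29:-→d30:-→d31:-→d32:H2 -> H2
  lookup 37.140.85.14: bits 001001011000 walk d0:-→d1:-→d2:-→d3:-→d4:-→d5:-→d6:-→d7:-→d8:-→d9:-→d10:-→d11:-→d12:- -> no-route
  lookup 8.203.85.120: bits 00 walk d0:-→d1:-→d2:- -> no-route
  add 37.128.0.0/12 -> H1 at depth 12
  lookup 37.132.85.14: bits 00100101100001000101010100001110 walk d0:-→d1:-→d2:-→d3:-→d4:-→d5:-→d6:-→d7:-→d8:-→d9:-→d10:-→d11:-→d12:H1→d13:-→d14:-→d15:-→d16:-→d17:-→d18:-→d19:-→d20:-→d21:-→d22:-→d23:-→d24:-→d25:-→d26:-→d27:-→d28:H1→d29:-→d30:-→d31:-→d32:H2 -> H2
  add 0.0.0.0/2 -> H1 at depth 2
  add 37.132.85.0/24 -> H1 at depth 24
  add 50.0.0.0/7 -> H2 at depth 7
  lookup 4.18.40.226: bits 00 walk d0:-→d1:-→d2:H1 -> H1
  add 50.217.0.0/16 -> H1 at depth 16
  lookup 37.132.85.43: bits 00100101100001000101010100 walk d0:-→d1:-→d2:H1→d3:-→d4:-→d5:-→d6:-→d7:-→d8:-→d9:-→d10:-→d11:-→d12:H1→d13:-→d14:-→d15:-→d16:-→d17:-→d18:-→d19:-→d20:-→d21:-→d22:-→d23:-→d24:H1→d25:-→d26:- -> H1
  lookup 37.132.85.68: bits 0010010110000100010101010 walk d0:-→d1:-→d2:H1→d3:-→d4:-→d5:-→d6:-→d7:-→d8:-→d9:-→d10:-→d11:-→d12:H1→d13:-→d14:-→d15:-→d16:-→d17:-→d18:-→d19:-→d20:-→d21:-→d22:-→d23:-→d24:H1→d25:- -> H1
  add 50.208.0.0/12 -> H0 at depth 12
  add 50.208.0.0/12 -> H0 at depth 12
  lookup 37.132.85.61: bits 00100101100001000101010100 walk d0:-→d1:-→d2:H1→d3:-→d4:-→d5:-→d6:-→d7:-→d8:-→d9:-→d10:-→d11:-→d12:H1→d13:-→d14:-→d15:-→d16:-→d17:-→d18:-→d19:-→d20:-→d21:-→d22:-→d23:-→d24:H1→d25:-→d26:- -> H1
  lookup 50.0.4.109: bits 00110010 walk d0:-→d1:-→d2:H1→d3:-→d4:-→d5:-→d6:-→d7:H2→d8:- -> H2
  lookup 37.132.85.0: bits 0010010110000100010101010000 walk d0:-→d1:-→d2:H1→d3:-→d4:-→d5:-→d6:-→d7:-→d8:-→d9:-→d10:-→d11:-→d12:H1→d13:-→d14:-→d15:-→d16:-→d17:-→d18:-→d19:-→d20:-→d21:-→d22:-→d23:-→d24:H1→d25:-→d26:-→d27:-→d28:H1 -> H1
  add 37.132.80.0/20 -> H2 at depth 20
  add 37.132.85.0/28 -> H0 at depth 28
  lookup 0.35.65.149: bits 00 walk d0:-→d1:-→d2:H1 -> H1
  - 0.0.0.0/2 clear@2
  lookup 37.132.85.2: bits 0010010110000100010101010000 walk d0:-→d1:-→d2:-→d3:-→d4:-→d5:-→d6:-→d7:-→d8:-→d9:-→d10:-→d11:-→d12:H1→d13:-→d14:-→d15:-→d16:-→d17:-→d18:-→d19:-→d20:H2→d21:-→d22:-→d23:-→d24:H1→d25:-→d26:-→d27:-→d28:H0 -> H0
  add 0.0.0.0/0 -> H2 at depth 0
  add 0.0.0.0/0 -> H2 at depth 0
  - 37.128.0.0/12 clear@12
  lookup 37.132.80.1: bits 001001011000010001010 walk d0:H2→d1:-→d2:-→d3:-→d4:-→d5:-→d6:-→d7:-→d8:-→d9:-→d10:-→d11:-→d12:-→d13:-→d14:-→d15:-→d16:-→d17:-→d18:-→d19:-→d20:H2→d21:- -> H2
  lookup 39.91.57.55: bits 001001 walk d0:H2→d1:-→d2:-→d3:-→d4:-→d5:-→d6:- -> H2
  lookup 37.132.85.36: bits 00100101100001000101010100 walk d0:H2→d1:-→d2:-→d3:-→d4:-→d5:-→d6:-→d7:-→d8:-→d9:-→d10:-→d11:-→d12:-→d13:-→d14:-→d15:-→d16:-→d17:-→d18:-→d19:-→d20:H2→d21:-→d22:-→d23:-→d24:H1→d25:-→d26:- -> H1
  lookup 37.132.85.14: bits 00100101100001000101010100001110 walk d0:H2→d1:-→d2:-→d3:-→d4:-→d5:-→d6:-→d7:-→d8:-→d9:-→d10:-→d11:-→d12:-→d13:-→d14:-→d15:-→d16:-→d17:-→d18:-→d19:-→d20:H2→d21:-→d22:-→d23:-→d24:H1→d25:-→d26:-→d27:-→d28:H0→d29:-→d30:-→d31:-→d32:H2 -> H2
  add 0.0.0.0/0 -> H0 at depth 0
  lookup 47.115.175.141: bits 0010 walk d0:H0→d1:-→d2:-→d3:-→d4:- -> H0
  add 50.217.72.64/28 -> H0 at depth 28
  add 50.217.72.76/30 -> H1 at depth 30
  lookup 37.132.85.2: bits 0010010110000100010101010000 walk d0:H0→d1:-→d2:-→d3:-→d4:-→d5:-→d6:-→d7:-→d8:-→d9:-→d10:-→d11:-→d12:-→d13:-→d14:-→d15:-→d16:-→d17:-→d18:-→d19:-→d20:H2→d21:-→d22:-→d23:-→d24:H1→d25:-→d26:-→d27:-→d28:H0 -> H0
  lookup 37.132.85.9: bits 00100101100001000101010100001 walk d0:H0→d1:-→d2:-→d3:-→d4:-→d5:-→d6:-→d7:-→d8:-→d9:-→d10:-→d11:-→d12:-→d13:-→d14:-→d15:-→d16:-→d17:-→d18:-→d19:-→d20:H2→d21:-→d22:-→d23:-→d24:H1→d25:-→d26:-→d27:-→d28:H0→d29:- -> H0
  add 50.208.0.0/12 -> H0 at depth 12
  add 50.217.72.64/28 -> H1 at depth 28
  add 50.217.64.0/20 -> H2 at depth 20

== LOOKUPS ==
["H2","no-route","no-route","H2","H1","H1","H1","H1","H2","H1","H1","H0","H2","H2","H1","H2","H0","H0","H0"]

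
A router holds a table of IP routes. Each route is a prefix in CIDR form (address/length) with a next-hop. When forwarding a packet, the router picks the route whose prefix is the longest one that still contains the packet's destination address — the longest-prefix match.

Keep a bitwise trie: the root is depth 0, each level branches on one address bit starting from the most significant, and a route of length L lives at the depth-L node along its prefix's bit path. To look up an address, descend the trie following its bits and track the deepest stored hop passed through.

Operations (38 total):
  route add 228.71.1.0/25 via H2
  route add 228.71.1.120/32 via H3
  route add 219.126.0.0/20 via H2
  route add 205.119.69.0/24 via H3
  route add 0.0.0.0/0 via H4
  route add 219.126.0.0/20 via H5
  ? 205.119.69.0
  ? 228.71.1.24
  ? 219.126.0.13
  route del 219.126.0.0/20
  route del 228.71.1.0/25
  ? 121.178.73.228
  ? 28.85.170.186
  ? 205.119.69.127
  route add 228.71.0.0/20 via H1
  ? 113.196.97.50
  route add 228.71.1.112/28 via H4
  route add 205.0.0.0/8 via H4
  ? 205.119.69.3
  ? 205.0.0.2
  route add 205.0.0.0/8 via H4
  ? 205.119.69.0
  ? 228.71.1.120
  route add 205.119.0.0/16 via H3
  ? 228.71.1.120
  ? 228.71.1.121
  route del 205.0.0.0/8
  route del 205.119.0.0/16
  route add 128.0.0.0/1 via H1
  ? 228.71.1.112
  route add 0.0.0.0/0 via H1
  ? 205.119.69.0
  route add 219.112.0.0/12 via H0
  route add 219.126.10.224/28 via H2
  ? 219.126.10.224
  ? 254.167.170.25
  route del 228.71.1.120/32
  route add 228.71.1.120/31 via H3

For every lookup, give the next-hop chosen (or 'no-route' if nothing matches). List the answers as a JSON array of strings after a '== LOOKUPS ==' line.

Apply in order:
  add 228.71.1.0/25 -> H2 at depth 25
  add 228.71.1.120/32 -> H3 at depth 32
  add 219.126.0.0/20 -> H2 at depth 20
  add 205.119.69.0/24 -> H3 at depth 24
  add 0.0.0.0/0 -> H4 at depth 0
  add 219.126.0.0/20 -> H5 at depth 20
  lookup 205.119.69.0: bits 110011010111011101000101 walk d0:H4→d1:-→d2:-→d3:-→d4:-→d5:-→d6:-→d7:-→d8:-→d9:-→d10:-→d11:-→d12:-→d13:-→d14:-→d15:-→d16:-→d17:-→d18:-→d19:-→d20:-→d21:-→d22:-→d23:-→d24:H3 -> H3
  lookup 228.71.1.24: bits 1110010001000111000000010 walk d0:H4→d1:-→d2:-→d3:-→d4:-→d5:-→d6:-→d7:-→d8:-→d9:-→d10:-→d11:-→d12:-→d13:-→d14:-→d15:-→d16:-→d17:-→d18:-→d19:-→d20:-→d21:-→d22:-→d23:-→d24:-→d25:H2 -> H2
  lookup 219.126.0.13: bits 11011011011111100000 walk d0:H4→d1:-→d2:-→d3:-→d4:-→d5:-→d6:-→d7:-→d8:-→d9:-→d10:-→d11:-→d12:-→d13:-→d14:-→d15:-→d16:-→d17:-→d18:-→d19:-→d20:H5 -> H5
  del 219.126.0.0/20 (clear depth 20)
  del 228.71.1.0/25 (clear depth 25)
  lookup 121.178.73.228: bits ε walk d0:H4 -> H4
  lookup 28.85.170.186: bits ε walk d0:H4 -> H4
  lookup 205.119.69.127: bits 110011010111011101000101 walk d0:H4→d1:-→d2:-→d3:-→d4:-→d5:-→d6:-→d7:-→d8:-→d9:-→d10:-→d11:-→d12:-→d13:-→d14:-→d15:-→d16:-→d17:-→d18:-→d19:-→d20:-→d21:-→d22:-→d23:-→d24:H3 -> H3
  add 228.71.0.0/20 -> H1 at depth 20
  lookup 113.196.97.50: bits ε walk d0:H4 -> H4
  add 228.71.1.112/28 -> H4 at depth 28
  add 205.0.0.0/8 -> H4 at depth 8
  lookup 205.119.69.3: bits 110011010111011101000101 walk d0:H4→d1:-→d2:-→d3:-→d4:-→d5:-→d6:-→d7:-→d8:H4→d9:-→d10:-→d11:-→d12:-→d13:-→d14:-→d15:-→d16:-→d17:-→d18:-→d19:-→d20:-→d21:-→d22:-→d23:-→d24:H3 -> H3
  lookup 205.0.0.2: bits 110011010 walk d0:H4→d1:-→d2:-→d3:-→d4:-→d5:-→d6:-→d7:-→d8:H4→d9:- -> H4
  add 205.0.0.0/8 -> H4 at depth 8
  lookup 205.119.69.0: bits 110011010111011101000101 walk d0:H4→d1:-→d2:-→d3:-→d4:-→d5:-→d6:-→d7:-→d8:H4→d9:-→d10:-→d11:-→d12:-→d13:-→d14:-→d15:-→d16:-→d17:-→d18:-→d19:-→d20:-→d21:-→d22:-→d23:-→d24:H3 -> H3
  lookup 228.71.1.120: bits 11100100010001110000000101111000 walk d0:H4→d1:-→d2:-→d3:-→d4:-→d5:-→d6:-→d7:-→d8:-→d9:-→d10:-→d11:-→d12:-→d13:-→d14:-→d15:-→d16:-→d17:-→d18:-→d19:-→d20:H1→d21:-→d22:-→d23:-→d24:-→d25:-→d26:-→d27:-→d28:H4→d29:-→d30:-→d31:-→d32:H3 -> H3
  add 205.119.0.0/16 -> H3 at depth 16
  lookup 228.71.1.120: bits 11100100010001110000000101111000 walk d0:H4→d1:-→d2:-→d3:-→d4:-→d5:-→d6:-→d7:-→d8:-→d9:-→d10:-→d11:-→d12:-→d13:-→d14:-→d15:-→d16:-→d17:-→d18:-→d19:-→d20:H1→d21:-→d22:-→d23:-→d24:-→d25:-→d26:-→d27:-→d28:H4→d29:-→d30:-→d31:-→d32:H3 -> H3
  lookup 228.71.1.121: bits 1110010001000111000000010111100 walk d0:H4→d1:-→d2:-→d3:-→d4:-→d5:-→d6:-→d7:-→d8:-→d9:-→d10:-→d11:-→d12:-→d13:-→d14:-→d15:-→d16:-→d17:-→d18:-→d19:-→d20:H1→d21:-→d22:-→d23:-→d24:-→d25:-→d26:-→d27:-→d28:H4→d29:-→d30:-→d31:- -> H4
  del 205.0.0.0/8 (clear depth 8)
  del 205.119.0.0/16 (clear depth 16)
  add 128.0.0.0/1 -> H1 at depth 1
  lookup 228.71.1.112: bits 1110010001000111000000010111 walk d0:H4→d1:H1→d2:-→d3:-→d4:-→d5:-→d6:-→d7:-→d8:-→d9:-→d10:-→d11:-→d12:-→d13:-→d14:-→d15:-→d16:-→d17:-→d18:-→d19:-→d20:H1→d21:-→d22:-→d23:-→d24:-→d25:-→d26:-→d27:-→d28:H4 -> H4
  add 0.0.0.0/0 -> H1 at depth 0
  lookup 205.119.69.0: bits 110011010111011101000101 walk d0:H1→d1:H1→d2:-→d3:-→d4:-→d5:-→d6:-→d7:-→d8:-→d9:-→d10:-→d11:-→d12:-→d13:-→d14:-→d15:-→d16:-→d17:-→d18:-→d19:-→d20:-→d21:-→d22:-→d23:-→d24:H3 -> H3
  add 219.112.0.0/12 -> H0 at depth 12
  add 219.126.10.224/28 -> H2 at depth 28
  lookup 219.126.10.224: bits 1101101101111110000010101110 walk d0:H1→d1:H1→d2:-→d3:-→d4:-→d5:-→d6:-→d7:-→d8:-→d9:-→d10:-→d11:-→d12:H0→d13:-→d14:-→d15:-→d16:-→d17:-→d18:-→d19:-→d20:-→d21:-→d22:-→d23:-→d24:-→d25:-→d26:-→d27:-→d28:H2 -> H2
  lookup 254.167.170.25: bits 111 walk d0:H1→d1:H1→d2:-→d3:- -> H1
  del 228.71.1.120/32 (clear depth 32)
  add 228.71.1.120/31 -> H3 at depth 31

== LOOKUPS ==
["H3","H2","H5","H4","H4","H3","H4","H3","H4","H3","H3","H3","H4","H4","H3","H2","H1"]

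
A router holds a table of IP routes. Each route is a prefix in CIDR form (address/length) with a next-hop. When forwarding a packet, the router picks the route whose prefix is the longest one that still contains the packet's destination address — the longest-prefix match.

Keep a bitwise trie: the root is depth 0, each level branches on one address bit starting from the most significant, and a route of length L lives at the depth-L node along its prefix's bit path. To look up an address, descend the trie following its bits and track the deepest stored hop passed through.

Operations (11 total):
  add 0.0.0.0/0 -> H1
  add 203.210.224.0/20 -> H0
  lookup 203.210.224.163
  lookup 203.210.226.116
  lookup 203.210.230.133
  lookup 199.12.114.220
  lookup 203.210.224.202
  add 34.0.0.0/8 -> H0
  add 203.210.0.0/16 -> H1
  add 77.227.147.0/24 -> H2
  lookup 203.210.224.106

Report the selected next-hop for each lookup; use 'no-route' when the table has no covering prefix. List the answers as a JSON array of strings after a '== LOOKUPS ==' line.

Trace:
  add 0.0.0.0/0 -> H1 at depth 0
  add 203.210.224.0/20 -> H0 at depth 20
  lookup 203.210.224.163: bits 11001011110100101110 walk d0:H1→d1:-→d2:-→d3:-→d4:-→d5:-→d6:-→d7:-→d8:-→d9:-→d10:-→d11:-→d12:-→d13:-→d14:-→d15:-→d16:-→d17:-→d18:-→d19:-→d20:H0 -> H0
  lookup 203.210.226.116: bits 11001011110100101110 walk d0:H1→d1:-→d2:-→d3:-→d4:-→d5:-→d6:-→d7:-→d8:-→d9:-→d10:-→d11:-→d12:-→d13:-→d14:-→d15:-→d16:-→d17:-→d18:-→d19:-→d20:H0 -> H0
  lookup 203.210.230.133: bits 11001011110100101110 walk d0:H1→d1:-→d2:-→d3:-→d4:-→d5:-→d6:-→d7:-→d8:-→d9:-→d10:-→d11:-→d12:-→d13:-→d14:-→d15:-→d16:-→d17:-→d18:-→d19:-→d20:H0 -> H0
  lookup 199.12.114.220: bits 1100 walk d0:H1→d1:-→d2:-→d3:-→d4:- -> H1
  lookup 203.210.224.202: bits 11001011110100101110 walk d0:H1→d1:-→d2:-→d3:-→d4:-→d5:-→d6:-→d7:-→d8:-→d9:-→d10:-→d11:-→d12:-→d13:-→d14:-→d15:-→d16:-→d17:-→d18:-→d19:-→d20:H0 -> H0
  add 34.0.0.0/8 -> H0 at depth 8
  add 203.210.0.0/16 -> H1 at depth 16
  add 77.227.147.0/24 -> H2 at depth 24
  lookup 203.210.224.106: bits 11001011110100101110 walk d0:H1→d1:-→d2:-→d3:-→d4:-→d5:-→d6:-→d7:-→d8:-→d9:-→d10:-→d11:-→d12:-→d13:-→d14:-→d15:-→d16:H1→d17:-→d18:-→d19:-→d20:H0 -> H0

== LOOKUPS ==
["H0","H0","H0","H1","H0","H0"]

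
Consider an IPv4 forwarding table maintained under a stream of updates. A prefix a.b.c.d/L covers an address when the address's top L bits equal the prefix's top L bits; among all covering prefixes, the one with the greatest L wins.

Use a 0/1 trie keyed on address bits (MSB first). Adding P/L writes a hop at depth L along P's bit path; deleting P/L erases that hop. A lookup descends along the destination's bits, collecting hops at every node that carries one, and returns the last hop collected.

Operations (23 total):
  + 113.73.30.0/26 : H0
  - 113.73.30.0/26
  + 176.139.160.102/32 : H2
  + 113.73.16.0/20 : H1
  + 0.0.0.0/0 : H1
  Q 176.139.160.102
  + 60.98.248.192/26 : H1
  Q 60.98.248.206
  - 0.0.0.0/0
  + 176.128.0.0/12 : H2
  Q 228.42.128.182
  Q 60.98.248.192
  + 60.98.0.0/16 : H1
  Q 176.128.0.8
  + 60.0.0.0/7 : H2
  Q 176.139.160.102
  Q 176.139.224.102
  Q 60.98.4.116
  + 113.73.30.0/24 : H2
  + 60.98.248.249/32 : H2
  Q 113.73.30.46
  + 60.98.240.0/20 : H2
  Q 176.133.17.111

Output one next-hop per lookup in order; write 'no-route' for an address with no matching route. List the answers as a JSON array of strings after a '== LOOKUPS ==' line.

Apply in order:
  add 113.73.30.0/26 -> H0 at depth 26
  del 113.73.30.0/26 (clear depth 26)
  add 176.139.160.102/32 -> H2 at depth 32
  add 113.73.16.0/20 -> H1 at depth 20
  add 0.0.0.0/0 -> H1 at depth 0
  ? 176.139.160.102  path d0:H1→d1:-→d2:-→d3:-→d4:-→d5:-→d6:-→d7:-→d8:-→d9:-→d10:-→d11:-→d12:-→d13:-→d14:-→d15:-→d16:-→d17:-→d18:-→d19:-→d20:-→d21:-→d22:-→d23:-→d24:-→d25:-→d26:-→d27:-→d28:-→d29:-→d30:-→d31:-→d32:H2  best=H2
  add 60.98.248.192/26 -> H1 at depth 26
  ? 60.98.248.206  path d0:H1→d1:-→d2:-→d3:-→d4:-→d5:-→d6:-→d7:-→d8:-→d9:-→d10:-→d11:-→d12:-→d13:-→d14:-→d15:-→d16:-→d17:-→d18:-→d19:-→d20:-→d21:-→d22:-→d23:-→d24:-→d25:-→d26:H1  best=H1
  del 0.0.0.0/0 (clear depth 0)
  add 176.128.0.0/12 -> H2 at depth 12
  ? 228.42.128.182  path d0:-→d1:-  best=no-route
  ? 60.98.248.192  path d0:-→d1:-→d2:-→d3:-→d4:-→d5:-→d6:-→d7:-→d8:-→d9:-→d10:-→d11:-→d12:-→d13:-→d14:-→d15:-→d16:-→d17:-→d18:-→d19:-→d20:-→d21:-→d22:-→d23:-→d24:-→d25:-→d26:H1  best=H1
  add 60.98.0.0/16 -> H1 at depth 16
  ? 176.128.0.8  path d0:-→d1:-→d2:-→d3:-→d4:-→d5:-→d6:-→d7:-→d8:-→d9:-→d10:-→d11:-→d12:H2  best=H2
  add 60.0.0.0/7 -> H2 at depth 7
  ? 176.139.160.102  path d0:-→d1:-→d2:-→d3:-→d4:-→d5:-→d6:-→d7:-→d8:-→d9:-→d10:-→d11:-→d12:H2→d13:-→d14:-→d15:-→d16:-→d17:-→d18:-→d19:-→d20:-→d21:-→d22:-→d23:-→d24:-→d25:-→d26:-→d27:-→d28:-→d29:-→d30:-→d31:-→d32:H2  best=H2
  ? 176.139.224.102  path d0:-→d1:-→d2:-→d3:-→d4:-→d5:-→d6:-→d7:-→d8:-→d9:-→d10:-→d11:-→d12:H2→d13:-→d14:-→d15:-→d16:-→d17:-  best=H2
  ? 60.98.4.116  path d0:-→d1:-→d2:-→d3:-→d4:-→d5:-→d6:-→d7:H2→d8:-→d9:-→d10:-→d11:-→d12:-→d13:-→d14:-→d15:-→d16:H1  best=H1
  add 113.73.30.0/24 -> H2 at depth 24
  add 60.98.248.249/32 -> H2 at depth 32
  ? 113.73.30.46  path d0:-→d1:-→d2:-→d3:-→d4:-→d5:-→d6:-→d7:-→d8:-→d9:-→d10:-→d11:-→d12:-→d13:-→d14:-→d15:-→d16:-→d17:-→d18:-→d19:-→d20:H1→d21:-→d22:-→d23:-→d24:H2→d25:-→d26:-  best=H2
  add 60.98.240.0/20 -> H2 at depth 20
  ? 176.133.17.111  path d0:-→d1:-→d2:-→d3:-→d4:-→d5:-→d6:-→d7:-→d8:-→d9:-→d10:-→d11:-→d12:H2  best=H2

== LOOKUPS ==
["H2","H1","no-route","H1","H2","H2","H2","H1","H2","H2"]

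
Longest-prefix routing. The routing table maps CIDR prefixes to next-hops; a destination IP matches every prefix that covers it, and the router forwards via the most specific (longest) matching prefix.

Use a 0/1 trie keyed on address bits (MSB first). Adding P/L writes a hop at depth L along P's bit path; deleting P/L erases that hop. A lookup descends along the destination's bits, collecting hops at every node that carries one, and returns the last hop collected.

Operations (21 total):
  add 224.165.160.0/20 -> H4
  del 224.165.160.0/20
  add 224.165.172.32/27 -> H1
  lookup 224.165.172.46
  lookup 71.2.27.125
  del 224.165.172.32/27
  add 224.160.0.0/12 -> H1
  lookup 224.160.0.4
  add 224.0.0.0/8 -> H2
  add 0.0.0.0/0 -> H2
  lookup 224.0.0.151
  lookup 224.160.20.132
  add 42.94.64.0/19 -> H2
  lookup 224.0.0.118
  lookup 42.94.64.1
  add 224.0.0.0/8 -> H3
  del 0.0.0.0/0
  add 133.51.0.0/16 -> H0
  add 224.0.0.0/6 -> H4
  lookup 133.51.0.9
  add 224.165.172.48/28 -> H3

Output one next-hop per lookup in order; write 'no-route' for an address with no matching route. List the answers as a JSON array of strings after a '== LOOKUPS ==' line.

Trace:
  add 224.165.160.0/20 -> H4 at depth 20
  - 224.165.160.0/20 clear@20
  add 224.165.172.32/27 -> H1 at depth 27
  ? 224.165.172.46  path d0:-→d1:-→d2:-→d3:-→d4:-→d5:-→d6:-→d7:-→d8:-→d9:-→d10:-→d11:-→d12:-→d13:-→d14:-→d15:-→d16:-→d17:-→d18:-→d19:-→d20:-→d21:-→d22:-→d23:-→d24:-→d25:-→d26:-→d27:H1  best=H1
  ? 71.2.27.125  path d0:-  best=no-route
  - 224.165.172.32/27 clear@27
  add 224.160.0.0/12 -> H1 at depth 12
  ? 224.160.0.4  path d0:-→d1:-→d2:-→d3:-→d4:-→d5:-→d6:-→d7:-→d8:-→d9:-→d10:-→d11:-→d12:H1→d13:-  best=H1
  add 224.0.0.0/8 -> H2 at depth 8
  add 0.0.0.0/0 -> H2 at depth 0
  ? 224.0.0.151  path d0:H2→d1:-→d2:-→d3:-→d4:-→d5:-→d6:-→d7:-→d8:H2  best=H2
  ? 224.160.20.132  path d0:H2→d1:-→d2:-→d3:-→d4:-→d5:-→d6:-→d7:-→d8:H2→d9:-→d10:-→d11:-→d12:H1→d13:-  best=H1
  add 42.94.64.0/19 -> H2 at depth 19
  ? 224.0.0.118  path d0:H2→d1:-→d2:-→d3:-→d4:-→d5:-→d6:-→d7:-→d8:H2  best=H2
  ? 42.94.64.1  path d0:H2→d1:-→d2:-→d3:-→d4:-→d5:-→d6:-→d7:-→d8:-→d9:-→d10:-→d11:-→d12:-→d13:-→d14:-→d15:-→d16:-→d17:-→d18:-→d19:H2  best=H2
  add 224.0.0.0/8 -> H3 at depth 8
  - 0.0.0.0/0 clear@0
  add 133.51.0.0/16 -> H0 at depth 16
  add 224.0.0.0/6 -> H4 at depth 6
  ? 133.51.0.9  path d0:-→d1:-→d2:-→d3:-→d4:-→d5:-→d6:-→d7:-→d8:-→d9:-→d10:-→d11:-→d12:-→d13:-→d14:-→d15:-→d16:H0  best=H0
  add 224.165.172.48/28 -> H3 at depth 28

== LOOKUPS ==
["H1","no-route","H1","H2","H1","H2","H2","H0"]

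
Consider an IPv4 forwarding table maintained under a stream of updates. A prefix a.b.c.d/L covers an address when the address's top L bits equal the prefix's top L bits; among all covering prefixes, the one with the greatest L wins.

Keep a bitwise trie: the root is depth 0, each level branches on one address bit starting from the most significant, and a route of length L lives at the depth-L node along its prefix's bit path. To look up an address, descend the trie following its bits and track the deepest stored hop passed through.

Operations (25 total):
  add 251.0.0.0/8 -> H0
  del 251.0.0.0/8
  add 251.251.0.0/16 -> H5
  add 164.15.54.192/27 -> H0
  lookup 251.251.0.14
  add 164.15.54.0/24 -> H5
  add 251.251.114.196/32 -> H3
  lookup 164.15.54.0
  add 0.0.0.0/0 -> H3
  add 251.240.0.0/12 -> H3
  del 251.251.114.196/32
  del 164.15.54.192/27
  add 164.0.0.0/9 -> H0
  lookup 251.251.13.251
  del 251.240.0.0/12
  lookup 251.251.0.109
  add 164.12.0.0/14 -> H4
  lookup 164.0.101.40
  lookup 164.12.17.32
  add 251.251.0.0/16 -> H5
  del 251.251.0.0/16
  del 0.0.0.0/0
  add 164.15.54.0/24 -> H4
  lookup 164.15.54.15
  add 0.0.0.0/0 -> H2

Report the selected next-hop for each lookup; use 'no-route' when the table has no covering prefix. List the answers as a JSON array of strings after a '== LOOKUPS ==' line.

Trace:
  + 251.0.0.0/8 (H0) depth=8
  - 251.0.0.0/8 clear@8
  + 251.251.0.0/16 (H5) depth=16
  + 164.15.54.192/27 (H0) depth=27
  ? 251.251.0.14  path d0:-→d1:-→d2:-→d3:-→d4:-→d5:-→d6:-→d7:-→d8:-→d9:-→d10:-→d11:-→d12:-→d13:-→d14:-→d15:-→d16:H5  best=H5
  + 164.15.54.0/24 (H5) depth=24
  + 251.251.114.196/32 (H3) depth=32
  ? 164.15.54.0  path d0:-→d1:-→d2:-→d3:-→d4:-→d5:-→d6:-→d7:-→d8:-→d9:-→d10:-→d11:-→d12:-→d13:-→d14:-→d15:-→d16:-→d17:-→d18:-→d19:-→d20:-→d21:-→d22:-→d23:-→d24:H5  best=H5
  + 0.0.0.0/0 (H3) depth=0
  + 251.240.0.0/12 (H3) depth=12
  - 251.251.114.196/32 clear@32
  - 164.15.54.192/27 clear@27
  + 164.0.0.0/9 (H0) depth=9
  ? 251.251.13.251  path d0:H3→d1:-→d2:-→d3:-→d4:-→d5:-→d6:-→d7:-→d8:-→d9:-→d10:-→d11:-→d12:H3→d13:-→d14:-→d15:-→d16:H5→d17:-  best=H5
  - 251.240.0.0/12 clear@12
  ? 251.251.0.109  path d0:H3→d1:-→d2:-→d3:-→d4:-→d5:-→d6:-→d7:-→d8:-→d9:-→d10:-→d11:-→d12:-→d13:-→d14:-→d15:-→d16:H5→d17:-  best=H5
  + 164.12.0.0/14 (H4) depth=14
  ? 164.0.101.40  path d0:H3→d1:-→d2:-→d3:-→d4:-→d5:-→d6:-→d7:-→d8:-→d9:H0→d10:-→d11:-→d12:-  best=H0
  ? 164.12.17.32  path d0:H3→d1:-→d2:-→d3:-→d4:-→d5:-→d6:-→d7:-→d8:-→d9:H0→d10:-→d11:-→d12:-→d13:-→d14:H4  best=H4
  + 251.251.0.0/16 (H5) depth=16
  - 251.251.0.0/16 clear@16
  - 0.0.0.0/0 clear@0
  + 164.15.54.0/24 (H4) depth=24
  ? 164.15.54.15  path d0:-→d1:-→d2:-→d3:-→d4:-→d5:-→d6:-→d7:-→d8:-→d9:H0→d10:-→d11:-→d12:-→d13:-→d14:H4→d15:-→d16:-→d17:-→d18:-→d19:-→d20:-→d21:-→d22:-→d23:-→d24:H4  best=H4
  + 0.0.0.0/0 (H2) depth=0

== LOOKUPS ==
["H5","H5","H5","H5","H0","H4","H4"]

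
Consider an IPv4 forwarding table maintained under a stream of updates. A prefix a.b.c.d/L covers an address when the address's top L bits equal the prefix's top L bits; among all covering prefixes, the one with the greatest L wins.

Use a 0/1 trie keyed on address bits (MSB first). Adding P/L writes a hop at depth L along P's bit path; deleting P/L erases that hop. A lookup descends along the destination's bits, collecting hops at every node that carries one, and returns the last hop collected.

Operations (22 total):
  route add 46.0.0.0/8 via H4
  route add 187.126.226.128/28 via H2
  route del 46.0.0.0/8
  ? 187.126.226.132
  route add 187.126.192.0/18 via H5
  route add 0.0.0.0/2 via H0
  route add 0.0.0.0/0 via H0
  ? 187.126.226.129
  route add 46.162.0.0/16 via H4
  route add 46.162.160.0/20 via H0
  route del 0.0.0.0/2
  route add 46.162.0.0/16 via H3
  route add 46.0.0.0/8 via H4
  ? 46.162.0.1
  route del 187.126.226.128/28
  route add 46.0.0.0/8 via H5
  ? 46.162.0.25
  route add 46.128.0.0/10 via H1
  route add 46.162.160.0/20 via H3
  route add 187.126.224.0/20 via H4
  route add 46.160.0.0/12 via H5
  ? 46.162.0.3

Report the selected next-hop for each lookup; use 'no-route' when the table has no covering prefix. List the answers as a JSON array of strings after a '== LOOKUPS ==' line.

Apply in order:
  + 46.0.0.0/8 (H4) depth=8
  + 187.126.226.128/28 (H2) depth=28
  - 46.0.0.0/8 clear@8
  Q 187.126.226.132: descend 1011101101111110111000101000 ; hops seen [H2] ; pick H2
  + 187.126.192.0/18 (H5) depth=18
  + 0.0.0.0/2 (H0) depth=2
  + 0.0.0.0/0 (H0) depth=0
  Q 187.126.226.129: descend 1011101101111110111000101000 ; hops seen [H0,H5,H2] ; pick H2
  + 46.162.0.0/16 (H4) depth=16
  + 46.162.160.0/20 (H0) depth=20
  - 0.0.0.0/2 clear@2
  + 46.162.0.0/16 (H3) depth=16
  + 46.0.0.0/8 (H4) depth=8
  Q 46.162.0.1: descend 0010111010100010 ; hops seen [H0,H4,H3] ; pick H3
  - 187.126.226.128/28 clear@28
  + 46.0.0.0/8 (H5) depth=8
  Q 46.162.0.25: descend 0010111010100010 ; hops seen [H0,H5,H3] ; pick H3
  + 46.128.0.0/10 (H1) depth=10
  + 46.162.160.0/20 (H3) depth=20
  + 187.126.224.0/20 (H4) depth=20
  + 46.160.0.0/12 (H5) depth=12
  Q 46.162.0.3: descend 0010111010100010 ; hops seen [H0,H5,H1,H5,H3] ; pick H3

== LOOKUPS ==
["H2","H2","H3","H3","H3"]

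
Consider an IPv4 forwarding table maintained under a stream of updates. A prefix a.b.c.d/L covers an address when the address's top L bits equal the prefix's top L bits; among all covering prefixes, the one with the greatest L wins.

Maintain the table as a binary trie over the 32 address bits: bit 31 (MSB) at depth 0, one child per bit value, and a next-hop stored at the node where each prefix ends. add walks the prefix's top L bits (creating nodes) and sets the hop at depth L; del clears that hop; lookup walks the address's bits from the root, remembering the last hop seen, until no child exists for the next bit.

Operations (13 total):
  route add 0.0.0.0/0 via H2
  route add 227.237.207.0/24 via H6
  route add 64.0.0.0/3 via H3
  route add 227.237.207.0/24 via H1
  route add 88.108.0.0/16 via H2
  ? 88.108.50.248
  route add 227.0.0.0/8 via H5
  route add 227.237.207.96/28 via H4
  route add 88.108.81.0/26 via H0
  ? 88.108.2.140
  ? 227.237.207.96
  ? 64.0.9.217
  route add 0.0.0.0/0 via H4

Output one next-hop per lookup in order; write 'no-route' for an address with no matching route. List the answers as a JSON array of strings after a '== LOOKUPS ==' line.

Process each operation:
  add 0.0.0.0/0 -> H2 at depth 0
  add 227.237.207.0/24 -> H6 at depth 24
  add 64.0.0.0/3 -> H3 at depth 3
  add 227.237.207.0/24 -> H1 at depth 24
  add 88.108.0.0/16 -> H2 at depth 16
  lookup 88.108.50.248: bits 0101100001101100 walk d0:H2→d1:-→d2:-→d3:H3→d4:-→d5:-→d6:-→d7:-→d8:-→d9:-→d10:-→d11:-→d12:-→d13:-→d14:-→d15:-→d16:H2 -> H2
  add 227.0.0.0/8 -> H5 at depth 8
  add 227.237.207.96/28 -> H4 at depth 28
  add 88.108.81.0/26 -> H0 at depth 26
  lookup 88.108.2.140: bits 01011000011011000 walk d0:H2→d1:-→d2:-→d3:H3→d4:-→d5:-→d6:-→d7:-→d8:-→d9:-→d10:-→d11:-→d12:-→d13:-→d14:-→d15:-→d16:H2→d17:- -> H2
  lookup 227.237.207.96: bits 1110001111101101110011110110 walk d0:H2→d1:-→d2:-→d3:-→d4:-→d5:-→d6:-→d7:-→d8:H5→d9:-→d10:-→d11:-→d12:-→d13:-→d14:-→d15:-→d16:-→d17:-→d18:-→d19:-→d20:-→d21:-→d22:-→d23:-→d24:H1→d25:-→d26:-→d27:-→d28:H4 -> H4
  lookup 64.0.9.217: bits 010 walk d0:H2→d1:-→d2:-→d3:H3 -> H3
  add 0.0.0.0/0 -> H4 at depth 0

== LOOKUPS ==
["H2","H2","H4","H3"]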